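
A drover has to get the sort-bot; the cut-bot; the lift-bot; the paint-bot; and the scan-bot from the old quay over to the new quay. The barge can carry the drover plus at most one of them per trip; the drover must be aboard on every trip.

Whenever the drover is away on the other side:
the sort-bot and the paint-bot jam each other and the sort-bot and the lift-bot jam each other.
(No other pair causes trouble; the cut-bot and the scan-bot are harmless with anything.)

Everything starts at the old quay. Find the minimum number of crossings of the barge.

11

Counting alone: the drover can take at most 1 across per trip to the new quay, so moving all 5 needs at least 5 loaded trips out, with a return between consecutive ones — at least 9 crossings.
The safety rule pushes this higher. Following every safe sequence of crossings, the most of the 5 that can be at the new quay as the barge arrives there on crossing 9 is 4 — never all 5.
So no plan with fewer than 11 crossings exists, and this one achieves 11:
1. Drover goes to the new quay with the sort-bot.  [the old quay: the cut-bot, the lift-bot, the paint-bot, the scan-bot | the new quay: the sort-bot]
2. Drover goes back to the old quay alone.  [the old quay: the cut-bot, the lift-bot, the paint-bot, the scan-bot | the new quay: the sort-bot]
3. Drover goes to the new quay with the cut-bot.  [the old quay: the lift-bot, the paint-bot, the scan-bot | the new quay: the cut-bot, the sort-bot]
4. Drover goes back to the old quay alone.  [the old quay: the lift-bot, the paint-bot, the scan-bot | the new quay: the cut-bot, the sort-bot]
5. Drover goes to the new quay with the lift-bot.  [the old quay: the paint-bot, the scan-bot | the new quay: the cut-bot, the lift-bot, the sort-bot]
6. Drover goes back to the old quay with the sort-bot.  [the old quay: the paint-bot, the scan-bot, the sort-bot | the new quay: the cut-bot, the lift-bot]
7. Drover goes to the new quay with the paint-bot.  [the old quay: the scan-bot, the sort-bot | the new quay: the cut-bot, the lift-bot, the paint-bot]
8. Drover goes back to the old quay alone.  [the old quay: the scan-bot, the sort-bot | the new quay: the cut-bot, the lift-bot, the paint-bot]
9. Drover goes to the new quay with the scan-bot.  [the old quay: the sort-bot | the new quay: the cut-bot, the lift-bot, the paint-bot, the scan-bot]
10. Drover goes back to the old quay alone.  [the old quay: the sort-bot | the new quay: the cut-bot, the lift-bot, the paint-bot, the scan-bot]
11. Drover goes to the new quay with the sort-bot.  [the old quay: — | the new quay: the cut-bot, the lift-bot, the paint-bot, the scan-bot, the sort-bot]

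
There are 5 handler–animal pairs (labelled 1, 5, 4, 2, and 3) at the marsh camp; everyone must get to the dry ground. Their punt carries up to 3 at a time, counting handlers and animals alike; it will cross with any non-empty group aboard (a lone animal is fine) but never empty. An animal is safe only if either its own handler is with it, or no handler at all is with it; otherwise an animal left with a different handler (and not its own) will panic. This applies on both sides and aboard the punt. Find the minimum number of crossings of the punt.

11

Counting alone: each trip to the dry ground takes at most 3 across and each return brings at least 1 back, so after t trips out (and t−1 returns) at most 3t − (t−1) of the 10 are across; that first reaches 10 at t = 5, so at least 9 crossings are needed.
The safety rule pushes this higher. Following every safe sequence of crossings, the most of the 10 that can be at the dry ground as the punt arrives there on crossing 9 is 9 — never all 10.
So no plan with fewer than 11 crossings exists, and this one achieves 11:
1. animal 1 and handler 1 cross → the dry ground.
2. handler 1 crosses ← the marsh camp.
3. animal 2, animal 4, and animal 5 cross → the dry ground.
4. animal 1 crosses ← the marsh camp.
5. handler 2, handler 4, and handler 5 cross → the dry ground.
6. animal 5 and handler 5 cross ← the marsh camp.
7. handler 1, handler 3, and handler 5 cross → the dry ground.
8. animal 4 crosses ← the marsh camp.
9. animal 1 and animal 5 cross → the dry ground.
10. animal 1 crosses ← the marsh camp.
11. animal 1, animal 3, and animal 4 cross → the dry ground.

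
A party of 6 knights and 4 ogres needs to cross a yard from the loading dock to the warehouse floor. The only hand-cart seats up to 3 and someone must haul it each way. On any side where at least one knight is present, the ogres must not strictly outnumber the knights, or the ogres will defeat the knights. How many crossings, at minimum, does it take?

Counting alone: each trip to the warehouse floor takes at most 3 across and each return brings at least 1 back, so after t trips out (and t−1 returns) at most 3t − (t−1) of the 10 are across; that first reaches 10 at t = 5, so at least 9 crossings are needed.
The plan below uses exactly 9 crossings, so it is optimal:
1. 2 ogres → the warehouse floor.  (the loading dock: 6K 2O; the warehouse floor: 0K 2O)
2. 1 ogre ← the loading dock.  (the loading dock: 6K 3O; the warehouse floor: 0K 1O)
3. 3 ogres → the warehouse floor.  (the loading dock: 6K 0O; the warehouse floor: 0K 4O)
4. 1 ogre ← the loading dock.  (the loading dock: 6K 1O; the warehouse floor: 0K 3O)
5. 3 knights → the warehouse floor.  (the loading dock: 3K 1O; the warehouse floor: 3K 3O)
6. 1 ogre ← the loading dock.  (the loading dock: 3K 2O; the warehouse floor: 3K 2O)
7. 1 knight and 2 ogres → the warehouse floor.  (the loading dock: 2K 0O; the warehouse floor: 4K 4O)
8. 1 ogre ← the loading dock.  (the loading dock: 2K 1O; the warehouse floor: 4K 3O)
9. 2 knights and 1 ogre → the warehouse floor.  (the loading dock: 0K 0O; the warehouse floor: 6K 4O)

9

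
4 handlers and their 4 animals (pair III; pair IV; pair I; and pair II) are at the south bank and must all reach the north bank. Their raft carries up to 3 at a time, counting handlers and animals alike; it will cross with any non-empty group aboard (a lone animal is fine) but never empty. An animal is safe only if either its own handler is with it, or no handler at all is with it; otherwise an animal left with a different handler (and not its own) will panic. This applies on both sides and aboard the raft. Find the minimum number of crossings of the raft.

Counting alone: each trip to the north bank takes at most 3 across and each return brings at least 1 back, so after t trips out (and t−1 returns) at most 3t − (t−1) of the 8 are across; that first reaches 8 at t = 4, so at least 7 crossings are needed.
The safety rule pushes this higher. Following every safe sequence of crossings, the most of the 8 that can be at the north bank as the raft arrives there on crossing 7 is 7 — never all 8.
So no plan with fewer than 9 crossings exists, and this one achieves 9:
1. animal III and handler III cross → the north bank.
2. handler III crosses ← the south bank.
3. animal IV, handler III, and handler IV cross → the north bank.
4. animal III and handler III cross ← the south bank.
5. handler I, handler II, and handler III cross → the north bank.
6. animal IV crosses ← the south bank.
7. animal III and animal IV cross → the north bank.
8. animal III crosses ← the south bank.
9. animal I, animal II, and animal III cross → the north bank.

9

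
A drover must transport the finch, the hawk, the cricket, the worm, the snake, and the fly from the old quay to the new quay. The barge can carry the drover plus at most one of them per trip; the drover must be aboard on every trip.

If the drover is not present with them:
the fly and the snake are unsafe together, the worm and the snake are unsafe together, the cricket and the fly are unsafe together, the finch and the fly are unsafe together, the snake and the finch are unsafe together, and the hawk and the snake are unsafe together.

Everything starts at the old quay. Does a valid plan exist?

Whatever the first load, the items left behind include a forbidden pair without the drover. No opening move is safe, so no plan exists.

No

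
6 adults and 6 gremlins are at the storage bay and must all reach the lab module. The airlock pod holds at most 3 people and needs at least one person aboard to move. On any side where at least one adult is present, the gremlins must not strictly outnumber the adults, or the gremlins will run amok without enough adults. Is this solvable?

Following every safe sequence of crossings from the start, the most of the 12 that can be at the lab module as the airlock pod arrives there on crossings 1, 3, 5 is 3, 5, 6 respectively; the best ever achieved is 6 of 12.
From crossing 7 on, no configuration arises that was not already reachable earlier: only 17 distinct safe configurations (who is on which side, and where the airlock pod is) can ever be reached, none of them has everyone across, and every continuation just revisits them. They are: 0 adults + 0 gremlins across (airlock pod back at the start); 0 adults + 1 gremlin across (airlock pod there); 0 adults + 1 gremlin across (airlock pod back at the start); 0 adults + 2 gremlins across (airlock pod there); 0 adults + 2 gremlins across (airlock pod back at the start); 0 adults + 3 gremlins across (airlock pod there); 0 adults + 3 gremlins across (airlock pod back at the start); 0 adults + 4 gremlins across (airlock pod there); 0 adults + 4 gremlins across (airlock pod back at the start); 0 adults + 5 gremlins across (airlock pod there); 0 adults + 5 gremlins across (airlock pod back at the start); 0 adults + 6 gremlins across (airlock pod there); 1 adult + 1 gremlin across (airlock pod there); 1 adult + 1 gremlin across (airlock pod back at the start); 2 adults + 2 gremlins across (airlock pod there); 2 adults + 2 gremlins across (airlock pod back at the start); 3 adults + 3 gremlins across (airlock pod there). So no valid plan exists.

No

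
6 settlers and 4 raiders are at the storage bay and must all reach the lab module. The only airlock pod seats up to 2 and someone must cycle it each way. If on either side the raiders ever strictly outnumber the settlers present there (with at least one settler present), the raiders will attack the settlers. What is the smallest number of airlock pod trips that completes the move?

Counting alone: each trip to the lab module takes at most 2 across and each return brings at least 1 back, so after t trips out (and t−1 returns) at most 2t − (t−1) of the 10 are across; that first reaches 10 at t = 9, so at least 17 crossings are needed.
The plan below uses exactly 17 crossings, so it is optimal:
1. 2 raiders → the lab module.  (the storage bay: 6S 2R; the lab module: 0S 2R)
2. 1 raider ← the storage bay.  (the storage bay: 6S 3R; the lab module: 0S 1R)
3. 2 raiders → the lab module.  (the storage bay: 6S 1R; the lab module: 0S 3R)
4. 1 raider ← the storage bay.  (the storage bay: 6S 2R; the lab module: 0S 2R)
5. 2 settlers → the lab module.  (the storage bay: 4S 2R; the lab module: 2S 2R)
6. 1 raider ← the storage bay.  (the storage bay: 4S 3R; the lab module: 2S 1R)
7. 1 settler and 1 raider → the lab module.  (the storage bay: 3S 2R; the lab module: 3S 2R)
8. 1 raider ← the storage bay.  (the storage bay: 3S 3R; the lab module: 3S 1R)
9. 2 raiders → the lab module.  (the storage bay: 3S 1R; the lab module: 3S 3R)
10. 1 raider ← the storage bay.  (the storage bay: 3S 2R; the lab module: 3S 2R)
11. 1 settler and 1 raider → the lab module.  (the storage bay: 2S 1R; the lab module: 4S 3R)
12. 1 raider ← the storage bay.  (the storage bay: 2S 2R; the lab module: 4S 2R)
13. 2 raiders → the lab module.  (the storage bay: 2S 0R; the lab module: 4S 4R)
14. 1 raider ← the storage bay.  (the storage bay: 2S 1R; the lab module: 4S 3R)
15. 1 settler and 1 raider → the lab module.  (the storage bay: 1S 0R; the lab module: 5S 4R)
16. 1 raider ← the storage bay.  (the storage bay: 1S 1R; the lab module: 5S 3R)
17. 1 settler and 1 raider → the lab module.  (the storage bay: 0S 0R; the lab module: 6S 4R)

17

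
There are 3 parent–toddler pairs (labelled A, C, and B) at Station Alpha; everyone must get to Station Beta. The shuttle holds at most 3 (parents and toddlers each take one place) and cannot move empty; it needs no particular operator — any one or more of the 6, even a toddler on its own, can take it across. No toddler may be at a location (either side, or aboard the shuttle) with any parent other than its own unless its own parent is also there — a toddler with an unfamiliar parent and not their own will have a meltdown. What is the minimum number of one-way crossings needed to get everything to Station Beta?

5

Counting alone: each trip to Station Beta takes at most 3 across and each return brings at least 1 back, so after t trips out (and t−1 returns) at most 3t − (t−1) of the 6 are across; that first reaches 6 at t = 3, so at least 5 crossings are needed.
The plan below uses exactly 5 crossings, so it is optimal:
1. parent A and toddler A cross → Station Beta.
2. parent A crosses ← Station Alpha.
3. parent A, parent B, and parent C cross → Station Beta.
4. toddler A crosses ← Station Alpha.
5. toddler A, toddler B, and toddler C cross → Station Beta.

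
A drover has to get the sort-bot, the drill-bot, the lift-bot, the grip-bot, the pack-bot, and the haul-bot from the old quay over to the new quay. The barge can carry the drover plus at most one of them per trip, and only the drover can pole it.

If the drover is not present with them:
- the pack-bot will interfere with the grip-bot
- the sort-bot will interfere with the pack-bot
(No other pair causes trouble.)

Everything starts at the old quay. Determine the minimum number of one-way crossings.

13

Counting alone: the drover can take at most 1 across per trip to the new quay, so moving all 6 needs at least 6 loaded trips out, with a return between consecutive ones — at least 11 crossings.
The safety rule pushes this higher. Following every safe sequence of crossings, the most of the 6 that can be at the new quay as the barge arrives there on crossing 11 is 5 — never all 6.
So no plan with fewer than 13 crossings exists, and this one achieves 13:
1. Drover goes to the new quay with the pack-bot.
2. Drover goes back to the old quay alone.
3. Drover goes to the new quay with the sort-bot.
4. Drover goes back to the old quay with the pack-bot.
5. Drover goes to the new quay with the grip-bot.
6. Drover goes back to the old quay alone.
7. Drover goes to the new quay with the drill-bot.
8. Drover goes back to the old quay alone.
9. Drover goes to the new quay with the lift-bot.
10. Drover goes back to the old quay alone.
11. Drover goes to the new quay with the haul-bot.
12. Drover goes back to the old quay alone.
13. Drover goes to the new quay with the pack-bot.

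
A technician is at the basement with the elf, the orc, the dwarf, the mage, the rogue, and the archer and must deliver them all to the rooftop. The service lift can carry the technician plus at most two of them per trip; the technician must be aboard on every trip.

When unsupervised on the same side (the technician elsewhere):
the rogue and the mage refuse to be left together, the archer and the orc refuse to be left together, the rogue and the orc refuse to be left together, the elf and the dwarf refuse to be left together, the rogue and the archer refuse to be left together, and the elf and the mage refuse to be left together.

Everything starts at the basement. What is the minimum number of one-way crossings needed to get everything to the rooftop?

impossible

Whatever the first load, the items left behind include a forbidden pair without the technician. No opening move is safe, so no plan exists.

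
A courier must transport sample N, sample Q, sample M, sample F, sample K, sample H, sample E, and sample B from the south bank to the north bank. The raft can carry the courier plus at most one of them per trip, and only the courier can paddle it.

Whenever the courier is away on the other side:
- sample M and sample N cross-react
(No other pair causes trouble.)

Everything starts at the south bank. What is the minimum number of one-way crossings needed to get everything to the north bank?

15

Counting alone: the courier can take at most 1 across per trip to the north bank, so moving all 8 needs at least 8 loaded trips out, with a return between consecutive ones — at least 15 crossings.
The plan below uses exactly 15 crossings, so it is optimal:
1. Courier goes to the north bank with sample N.
2. Courier goes back to the south bank alone.
3. Courier goes to the north bank with sample Q.
4. Courier goes back to the south bank alone.
5. Courier goes to the north bank with sample F.
6. Courier goes back to the south bank alone.
7. Courier goes to the north bank with sample K.
8. Courier goes back to the south bank alone.
9. Courier goes to the north bank with sample H.
10. Courier goes back to the south bank alone.
11. Courier goes to the north bank with sample E.
12. Courier goes back to the south bank alone.
13. Courier goes to the north bank with sample B.
14. Courier goes back to the south bank alone.
15. Courier goes to the north bank with sample M.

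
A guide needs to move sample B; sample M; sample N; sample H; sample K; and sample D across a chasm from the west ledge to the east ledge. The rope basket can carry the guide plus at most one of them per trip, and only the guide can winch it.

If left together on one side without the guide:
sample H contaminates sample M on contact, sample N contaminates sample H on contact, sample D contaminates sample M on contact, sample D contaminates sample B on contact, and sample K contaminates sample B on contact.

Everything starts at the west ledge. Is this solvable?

No

Whatever the first load, the items left behind include a forbidden pair without the guide. No opening move is safe, so no plan exists.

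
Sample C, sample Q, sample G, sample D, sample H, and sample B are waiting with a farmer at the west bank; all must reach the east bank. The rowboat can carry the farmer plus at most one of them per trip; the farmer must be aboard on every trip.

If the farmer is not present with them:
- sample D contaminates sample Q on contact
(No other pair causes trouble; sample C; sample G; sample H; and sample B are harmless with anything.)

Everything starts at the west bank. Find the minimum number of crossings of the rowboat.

Counting alone: the farmer can take at most 1 across per trip to the east bank, so moving all 6 needs at least 6 loaded trips out, with a return between consecutive ones — at least 11 crossings.
The plan below uses exactly 11 crossings, so it is optimal:
1. Farmer goes to the east bank with sample Q.  [the west bank: sample B, sample C, sample D, sample G, sample H | the east bank: sample Q]
2. Farmer goes back to the west bank alone.  [the west bank: sample B, sample C, sample D, sample G, sample H | the east bank: sample Q]
3. Farmer goes to the east bank with sample C.  [the west bank: sample B, sample D, sample G, sample H | the east bank: sample C, sample Q]
4. Farmer goes back to the west bank alone.  [the west bank: sample B, sample D, sample G, sample H | the east bank: sample C, sample Q]
5. Farmer goes to the east bank with sample G.  [the west bank: sample B, sample D, sample H | the east bank: sample C, sample G, sample Q]
6. Farmer goes back to the west bank alone.  [the west bank: sample B, sample D, sample H | the east bank: sample C, sample G, sample Q]
7. Farmer goes to the east bank with sample H.  [the west bank: sample B, sample D | the east bank: sample C, sample G, sample H, sample Q]
8. Farmer goes back to the west bank alone.  [the west bank: sample B, sample D | the east bank: sample C, sample G, sample H, sample Q]
9. Farmer goes to the east bank with sample B.  [the west bank: sample D | the east bank: sample B, sample C, sample G, sample H, sample Q]
10. Farmer goes back to the west bank alone.  [the west bank: sample D | the east bank: sample B, sample C, sample G, sample H, sample Q]
11. Farmer goes to the east bank with sample D.  [the west bank: — | the east bank: sample B, sample C, sample D, sample G, sample H, sample Q]

11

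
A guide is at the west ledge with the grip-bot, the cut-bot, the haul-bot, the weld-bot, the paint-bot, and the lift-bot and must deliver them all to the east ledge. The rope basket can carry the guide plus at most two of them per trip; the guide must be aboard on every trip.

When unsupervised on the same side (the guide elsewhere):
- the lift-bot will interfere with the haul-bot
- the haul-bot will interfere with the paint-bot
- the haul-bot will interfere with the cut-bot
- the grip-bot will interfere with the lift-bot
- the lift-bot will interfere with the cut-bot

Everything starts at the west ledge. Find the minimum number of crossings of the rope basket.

9

Counting alone: the guide can take at most 2 across per trip to the east ledge, so moving all 6 needs at least 3 loaded trips out, with a return between consecutive ones — at least 5 crossings.
The safety rule pushes this higher. Following every safe sequence of crossings, the most of the 6 that can be at the east ledge as the rope basket arrives there on crossings 5, 7 is 4, 5 respectively — never all 6.
So no plan with fewer than 9 crossings exists, and this one achieves 9:
1. Guide goes to the east ledge with the haul-bot and the lift-bot.  [the west ledge: the cut-bot, the grip-bot, the paint-bot, the weld-bot | the east ledge: the haul-bot, the lift-bot]
2. Guide goes back to the west ledge with the haul-bot.  [the west ledge: the cut-bot, the grip-bot, the haul-bot, the paint-bot, the weld-bot | the east ledge: the lift-bot]
3. Guide goes to the east ledge with the grip-bot and the haul-bot.  [the west ledge: the cut-bot, the paint-bot, the weld-bot | the east ledge: the grip-bot, the haul-bot, the lift-bot]
4. Guide goes back to the west ledge with the lift-bot.  [the west ledge: the cut-bot, the lift-bot, the paint-bot, the weld-bot | the east ledge: the grip-bot, the haul-bot]
5. Guide goes to the east ledge with the cut-bot and the weld-bot.  [the west ledge: the lift-bot, the paint-bot | the east ledge: the cut-bot, the grip-bot, the haul-bot, the weld-bot]
6. Guide goes back to the west ledge with the cut-bot.  [the west ledge: the cut-bot, the lift-bot, the paint-bot | the east ledge: the grip-bot, the haul-bot, the weld-bot]
7. Guide goes to the east ledge with the cut-bot and the paint-bot.  [the west ledge: the lift-bot | the east ledge: the cut-bot, the grip-bot, the haul-bot, the paint-bot, the weld-bot]
8. Guide goes back to the west ledge with the haul-bot.  [the west ledge: the haul-bot, the lift-bot | the east ledge: the cut-bot, the grip-bot, the paint-bot, the weld-bot]
9. Guide goes to the east ledge with the haul-bot and the lift-bot.  [the west ledge: — | the east ledge: the cut-bot, the grip-bot, the haul-bot, the lift-bot, the paint-bot, the weld-bot]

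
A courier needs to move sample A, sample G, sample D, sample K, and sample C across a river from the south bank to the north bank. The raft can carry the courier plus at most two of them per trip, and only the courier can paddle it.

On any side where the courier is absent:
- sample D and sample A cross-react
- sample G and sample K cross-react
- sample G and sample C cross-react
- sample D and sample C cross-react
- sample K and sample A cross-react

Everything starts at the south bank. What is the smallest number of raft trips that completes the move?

impossible

Whatever the first load, the items left behind include a forbidden pair without the courier. No opening move is safe, so no plan exists.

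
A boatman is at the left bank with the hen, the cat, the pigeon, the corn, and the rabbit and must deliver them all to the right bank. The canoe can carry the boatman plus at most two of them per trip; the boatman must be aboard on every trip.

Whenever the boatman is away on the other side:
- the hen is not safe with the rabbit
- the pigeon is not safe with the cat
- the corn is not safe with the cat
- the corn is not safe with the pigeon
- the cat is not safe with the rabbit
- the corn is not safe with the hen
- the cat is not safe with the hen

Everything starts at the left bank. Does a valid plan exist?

No

Whatever the first load, the items left behind include a forbidden pair without the boatman. No opening move is safe, so no plan exists.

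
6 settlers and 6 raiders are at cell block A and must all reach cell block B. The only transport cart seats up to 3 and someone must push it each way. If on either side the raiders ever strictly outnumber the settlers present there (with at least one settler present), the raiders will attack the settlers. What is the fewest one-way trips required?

impossible

Following every safe sequence of crossings from the start, the most of the 12 that can be at cell block B as the transport cart arrives there on crossings 1, 3, 5 is 3, 5, 6 respectively; the best ever achieved is 6 of 12.
From crossing 7 on, no configuration arises that was not already reachable earlier: only 17 distinct safe configurations (who is on which side, and where the transport cart is) can ever be reached, none of them has everyone across, and every continuation just revisits them. They are: 0 settlers + 0 raiders across (transport cart back at the start); 0 settlers + 1 raider across (transport cart there); 0 settlers + 1 raider across (transport cart back at the start); 0 settlers + 2 raiders across (transport cart there); 0 settlers + 2 raiders across (transport cart back at the start); 0 settlers + 3 raiders across (transport cart there); 0 settlers + 3 raiders across (transport cart back at the start); 0 settlers + 4 raiders across (transport cart there); 0 settlers + 4 raiders across (transport cart back at the start); 0 settlers + 5 raiders across (transport cart there); 0 settlers + 5 raiders across (transport cart back at the start); 0 settlers + 6 raiders across (transport cart there); 1 settler + 1 raider across (transport cart there); 1 settler + 1 raider across (transport cart back at the start); 2 settlers + 2 raiders across (transport cart there); 2 settlers + 2 raiders across (transport cart back at the start); 3 settlers + 3 raiders across (transport cart there). So no valid plan exists.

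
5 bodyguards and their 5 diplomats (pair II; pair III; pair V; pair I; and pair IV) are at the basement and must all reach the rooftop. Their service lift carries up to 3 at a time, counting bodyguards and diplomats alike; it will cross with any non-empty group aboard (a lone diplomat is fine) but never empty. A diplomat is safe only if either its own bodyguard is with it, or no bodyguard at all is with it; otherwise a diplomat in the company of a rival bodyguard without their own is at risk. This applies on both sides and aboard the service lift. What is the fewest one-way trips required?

11

Counting alone: each trip to the rooftop takes at most 3 across and each return brings at least 1 back, so after t trips out (and t−1 returns) at most 3t − (t−1) of the 10 are across; that first reaches 10 at t = 5, so at least 9 crossings are needed.
The safety rule pushes this higher. Following every safe sequence of crossings, the most of the 10 that can be at the rooftop as the service lift arrives there on crossing 9 is 9 — never all 10.
So no plan with fewer than 11 crossings exists, and this one achieves 11:
1. bodyguard II and diplomat II cross → the rooftop.
2. bodyguard II crosses ← the basement.
3. diplomat I, diplomat III, and diplomat V cross → the rooftop.
4. diplomat II crosses ← the basement.
5. bodyguard I, bodyguard III, and bodyguard V cross → the rooftop.
6. bodyguard III and diplomat III cross ← the basement.
7. bodyguard II, bodyguard III, and bodyguard IV cross → the rooftop.
8. diplomat V crosses ← the basement.
9. diplomat II and diplomat III cross → the rooftop.
10. diplomat II crosses ← the basement.
11. diplomat II, diplomat IV, and diplomat V cross → the rooftop.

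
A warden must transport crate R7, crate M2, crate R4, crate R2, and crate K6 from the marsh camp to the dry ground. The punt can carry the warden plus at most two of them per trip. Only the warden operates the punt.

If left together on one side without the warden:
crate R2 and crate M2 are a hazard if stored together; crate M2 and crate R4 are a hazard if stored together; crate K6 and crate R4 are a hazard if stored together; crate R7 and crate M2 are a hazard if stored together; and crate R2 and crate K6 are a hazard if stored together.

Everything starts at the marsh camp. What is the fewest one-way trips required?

7

Counting alone: the warden can take at most 2 across per trip to the dry ground, so moving all 5 needs at least 3 loaded trips out, with a return between consecutive ones — at least 5 crossings.
The safety rule pushes this higher. Following every safe sequence of crossings, the most of the 5 that can be at the dry ground as the punt arrives there on crossing 5 is 4 — never all 5.
So no plan with fewer than 7 crossings exists, and this one achieves 7:
1. Warden goes to the dry ground with crate K6 and crate M2.
2. Warden goes back to the marsh camp alone.
3. Warden goes to the dry ground with crate R7.
4. Warden goes back to the marsh camp with crate M2.
5. Warden goes to the dry ground with crate R2 and crate R4.
6. Warden goes back to the marsh camp with crate K6.
7. Warden goes to the dry ground with crate K6 and crate M2.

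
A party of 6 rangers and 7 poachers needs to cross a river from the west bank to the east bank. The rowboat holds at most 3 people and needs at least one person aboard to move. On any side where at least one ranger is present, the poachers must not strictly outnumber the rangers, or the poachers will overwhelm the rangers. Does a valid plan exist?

The poachers already outnumber the rangers at the west bank before anyone moves, so the starting position itself is disallowed.

No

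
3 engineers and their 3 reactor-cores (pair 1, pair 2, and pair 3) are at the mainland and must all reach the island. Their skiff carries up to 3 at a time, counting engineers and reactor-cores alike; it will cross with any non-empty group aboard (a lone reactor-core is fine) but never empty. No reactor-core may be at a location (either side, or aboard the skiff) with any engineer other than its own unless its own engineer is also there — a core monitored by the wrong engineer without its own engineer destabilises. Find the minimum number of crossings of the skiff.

5

Counting alone: each trip to the island takes at most 3 across and each return brings at least 1 back, so after t trips out (and t−1 returns) at most 3t − (t−1) of the 6 are across; that first reaches 6 at t = 3, so at least 5 crossings are needed.
The plan below uses exactly 5 crossings, so it is optimal:
1. engineer 1 and reactor-core 1 cross → the island.
2. engineer 1 crosses ← the mainland.
3. engineer 1, engineer 2, and engineer 3 cross → the island.
4. reactor-core 1 crosses ← the mainland.
5. reactor-core 1, reactor-core 2, and reactor-core 3 cross → the island.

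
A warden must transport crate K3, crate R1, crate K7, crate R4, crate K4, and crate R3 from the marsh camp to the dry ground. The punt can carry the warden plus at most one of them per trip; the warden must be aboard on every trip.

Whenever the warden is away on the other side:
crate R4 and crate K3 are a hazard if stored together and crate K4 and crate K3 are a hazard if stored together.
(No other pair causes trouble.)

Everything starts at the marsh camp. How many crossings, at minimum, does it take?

Counting alone: the warden can take at most 1 across per trip to the dry ground, so moving all 6 needs at least 6 loaded trips out, with a return between consecutive ones — at least 11 crossings.
The safety rule pushes this higher. Following every safe sequence of crossings, the most of the 6 that can be at the dry ground as the punt arrives there on crossing 11 is 5 — never all 6.
So no plan with fewer than 13 crossings exists, and this one achieves 13:
1. Warden goes to the dry ground with crate K3.
2. Warden goes back to the marsh camp alone.
3. Warden goes to the dry ground with crate R1.
4. Warden goes back to the marsh camp alone.
5. Warden goes to the dry ground with crate K7.
6. Warden goes back to the marsh camp alone.
7. Warden goes to the dry ground with crate R4.
8. Warden goes back to the marsh camp with crate K3.
9. Warden goes to the dry ground with crate K4.
10. Warden goes back to the marsh camp alone.
11. Warden goes to the dry ground with crate R3.
12. Warden goes back to the marsh camp alone.
13. Warden goes to the dry ground with crate K3.

13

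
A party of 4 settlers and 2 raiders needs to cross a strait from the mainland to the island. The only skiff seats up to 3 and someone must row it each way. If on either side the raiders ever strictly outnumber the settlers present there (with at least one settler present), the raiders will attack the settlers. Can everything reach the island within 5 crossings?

Yes

Yes — this plan uses 5 crossings (≤ 5):
1. 2 raiders → the island.  (the mainland: 4S 0R; the island: 0S 2R)
2. 1 raider ← the mainland.  (the mainland: 4S 1R; the island: 0S 1R)
3. 2 settlers and 1 raider → the island.  (the mainland: 2S 0R; the island: 2S 2R)
4. 1 raider ← the mainland.  (the mainland: 2S 1R; the island: 2S 1R)
5. 2 settlers and 1 raider → the island.  (the mainland: 0S 0R; the island: 4S 2R)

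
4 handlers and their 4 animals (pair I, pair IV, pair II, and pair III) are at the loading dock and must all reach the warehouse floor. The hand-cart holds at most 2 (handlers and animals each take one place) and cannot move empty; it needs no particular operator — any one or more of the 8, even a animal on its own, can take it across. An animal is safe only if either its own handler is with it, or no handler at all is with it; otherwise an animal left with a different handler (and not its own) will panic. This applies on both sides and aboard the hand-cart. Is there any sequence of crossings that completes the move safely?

No

Following every safe sequence of crossings from the start, the most of the 8 that can be at the warehouse floor as the hand-cart arrives there on crossings 1, 3, 5 is 2, 3, 4 respectively; the best ever achieved is 4 of 8.
From crossing 7 on, no configuration arises that was not already reachable earlier: only 44 distinct safe configurations (who is on which side, and where the hand-cart is) can ever be reached, none of them has everyone across, and every continuation just revisits them. So no valid plan exists.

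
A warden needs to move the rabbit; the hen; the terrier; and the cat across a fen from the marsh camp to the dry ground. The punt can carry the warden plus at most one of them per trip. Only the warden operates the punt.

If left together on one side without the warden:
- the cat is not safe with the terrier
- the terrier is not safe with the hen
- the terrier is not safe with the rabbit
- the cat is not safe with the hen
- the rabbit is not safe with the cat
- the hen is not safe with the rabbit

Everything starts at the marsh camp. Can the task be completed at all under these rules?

Whatever the first load, the items left behind include a forbidden pair without the warden. No opening move is safe, so no plan exists.

No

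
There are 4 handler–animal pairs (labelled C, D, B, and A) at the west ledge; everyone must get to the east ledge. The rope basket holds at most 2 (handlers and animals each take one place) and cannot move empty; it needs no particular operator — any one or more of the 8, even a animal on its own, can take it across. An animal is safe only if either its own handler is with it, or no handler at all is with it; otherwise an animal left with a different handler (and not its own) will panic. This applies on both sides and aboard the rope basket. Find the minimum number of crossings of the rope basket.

Following every safe sequence of crossings from the start, the most of the 8 that can be at the east ledge as the rope basket arrives there on crossings 1, 3, 5 is 2, 3, 4 respectively; the best ever achieved is 4 of 8.
From crossing 7 on, no configuration arises that was not already reachable earlier: only 44 distinct safe configurations (who is on which side, and where the rope basket is) can ever be reached, none of them has everyone across, and every continuation just revisits them. So no valid plan exists.

impossible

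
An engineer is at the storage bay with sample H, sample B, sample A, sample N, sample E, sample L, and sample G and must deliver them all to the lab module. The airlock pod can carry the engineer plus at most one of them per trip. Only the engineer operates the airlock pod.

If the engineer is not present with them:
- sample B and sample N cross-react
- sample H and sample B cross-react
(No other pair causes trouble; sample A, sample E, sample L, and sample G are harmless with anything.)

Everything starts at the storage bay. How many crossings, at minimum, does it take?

Counting alone: the engineer can take at most 1 across per trip to the lab module, so moving all 7 needs at least 7 loaded trips out, with a return between consecutive ones — at least 13 crossings.
The safety rule pushes this higher. Following every safe sequence of crossings, the most of the 7 that can be at the lab module as the airlock pod arrives there on crossing 13 is 6 — never all 7.
So no plan with fewer than 15 crossings exists, and this one achieves 15:
1. Engineer goes to the lab module with sample B.
2. Engineer goes back to the storage bay alone.
3. Engineer goes to the lab module with sample H.
4. Engineer goes back to the storage bay with sample B.
5. Engineer goes to the lab module with sample N.
6. Engineer goes back to the storage bay alone.
7. Engineer goes to the lab module with sample A.
8. Engineer goes back to the storage bay alone.
9. Engineer goes to the lab module with sample E.
10. Engineer goes back to the storage bay alone.
11. Engineer goes to the lab module with sample L.
12. Engineer goes back to the storage bay alone.
13. Engineer goes to the lab module with sample G.
14. Engineer goes back to the storage bay alone.
15. Engineer goes to the lab module with sample B.

15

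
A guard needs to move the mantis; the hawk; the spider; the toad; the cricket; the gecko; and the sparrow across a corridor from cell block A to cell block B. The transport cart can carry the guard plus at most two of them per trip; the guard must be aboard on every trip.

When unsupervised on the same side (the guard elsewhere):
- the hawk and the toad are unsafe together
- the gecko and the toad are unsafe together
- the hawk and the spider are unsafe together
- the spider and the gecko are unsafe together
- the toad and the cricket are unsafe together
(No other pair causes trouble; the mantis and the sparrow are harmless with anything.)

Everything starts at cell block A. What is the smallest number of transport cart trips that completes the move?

Counting alone: the guard can take at most 2 across per trip to cell block B, so moving all 7 needs at least 4 loaded trips out, with a return between consecutive ones — at least 7 crossings.
The safety rule pushes this higher. Following every safe sequence of crossings, the most of the 7 that can be at cell block B as the transport cart arrives there on crossing 7 is 6 — never all 7.
So no plan with fewer than 9 crossings exists, and this one achieves 9:
1. Guard goes to cell block B with the spider and the toad.  [cell block A: the cricket, the gecko, the hawk, the mantis, the sparrow | cell block B: the spider, the toad]
2. Guard goes back to cell block A alone.  [cell block A: the cricket, the gecko, the hawk, the mantis, the sparrow | cell block B: the spider, the toad]
3. Guard goes to cell block B with the mantis.  [cell block A: the cricket, the gecko, the hawk, the sparrow | cell block B: the mantis, the spider, the toad]
4. Guard goes back to cell block A alone.  [cell block A: the cricket, the gecko, the hawk, the sparrow | cell block B: the mantis, the spider, the toad]
5. Guard goes to cell block B with the cricket and the hawk.  [cell block A: the gecko, the sparrow | cell block B: the cricket, the hawk, the mantis, the spider, the toad]
6. Guard goes back to cell block A with the spider and the toad.  [cell block A: the gecko, the sparrow, the spider, the toad | cell block B: the cricket, the hawk, the mantis]
7. Guard goes to cell block B with the gecko and the sparrow.  [cell block A: the spider, the toad | cell block B: the cricket, the gecko, the hawk, the mantis, the sparrow]
8. Guard goes back to cell block A alone.  [cell block A: the spider, the toad | cell block B: the cricket, the gecko, the hawk, the mantis, the sparrow]
9. Guard goes to cell block B with the spider and the toad.  [cell block A: — | cell block B: the cricket, the gecko, the hawk, the mantis, the sparrow, the spider, the toad]

9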